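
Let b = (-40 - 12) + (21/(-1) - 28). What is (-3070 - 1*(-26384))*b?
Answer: -2354714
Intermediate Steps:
b = -101 (b = -52 + (21*(-1) - 28) = -52 + (-21 - 28) = -52 - 49 = -101)
(-3070 - 1*(-26384))*b = (-3070 - 1*(-26384))*(-101) = (-3070 + 26384)*(-101) = 23314*(-101) = -2354714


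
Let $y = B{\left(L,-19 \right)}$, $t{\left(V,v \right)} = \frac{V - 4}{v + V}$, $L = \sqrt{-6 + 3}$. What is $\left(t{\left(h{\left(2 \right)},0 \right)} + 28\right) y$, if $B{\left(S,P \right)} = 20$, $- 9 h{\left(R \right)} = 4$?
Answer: $760$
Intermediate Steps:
$L = i \sqrt{3}$ ($L = \sqrt{-3} = i \sqrt{3} \approx 1.732 i$)
$h{\left(R \right)} = - \frac{4}{9}$ ($h{\left(R \right)} = \left(- \frac{1}{9}\right) 4 = - \frac{4}{9}$)
$t{\left(V,v \right)} = \frac{-4 + V}{V + v}$
$y = 20$
$\left(t{\left(h{\left(2 \right)},0 \right)} + 28\right) y = \left(\frac{-4 - \frac{4}{9}}{- \frac{4}{9} + 0} + 28\right) 20 = \left(\frac{1}{- \frac{4}{9}} \left(- \frac{40}{9}\right) + 28\right) 20 = \left(\left(- \frac{9}{4}\right) \left(- \frac{40}{9}\right) + 28\right) 20 = \left(10 + 28\right) 20 = 38 \cdot 20 = 760$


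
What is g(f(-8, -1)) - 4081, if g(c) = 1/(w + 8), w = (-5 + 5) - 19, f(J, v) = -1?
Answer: -44892/11 ≈ -4081.1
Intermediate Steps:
w = -19 (w = 0 - 19 = -19)
g(c) = -1/11 (g(c) = 1/(-19 + 8) = 1/(-11) = -1/11)
g(f(-8, -1)) - 4081 = -1/11 - 4081 = -44892/11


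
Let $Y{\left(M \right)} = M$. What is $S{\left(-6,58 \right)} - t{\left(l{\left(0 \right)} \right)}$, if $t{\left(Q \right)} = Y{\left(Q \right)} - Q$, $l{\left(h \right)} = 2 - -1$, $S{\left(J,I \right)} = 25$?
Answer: $25$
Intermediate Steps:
$l{\left(h \right)} = 3$ ($l{\left(h \right)} = 2 + 1 = 3$)
$t{\left(Q \right)} = 0$ ($t{\left(Q \right)} = Q - Q = 0$)
$S{\left(-6,58 \right)} - t{\left(l{\left(0 \right)} \right)} = 25 - 0 = 25 + 0 = 25$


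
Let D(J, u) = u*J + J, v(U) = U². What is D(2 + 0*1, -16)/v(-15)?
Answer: -2/15 ≈ -0.13333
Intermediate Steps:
D(J, u) = J + J*u (D(J, u) = J*u + J = J + J*u)
D(2 + 0*1, -16)/v(-15) = ((2 + 0*1)*(1 - 16))/((-15)²) = ((2 + 0)*(-15))/225 = (2*(-15))*(1/225) = -30*1/225 = -2/15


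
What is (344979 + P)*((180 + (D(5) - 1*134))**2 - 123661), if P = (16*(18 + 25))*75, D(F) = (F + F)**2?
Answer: -40587877755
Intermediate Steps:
D(F) = 4*F**2 (D(F) = (2*F)**2 = 4*F**2)
P = 51600 (P = (16*43)*75 = 688*75 = 51600)
(344979 + P)*((180 + (D(5) - 1*134))**2 - 123661) = (344979 + 51600)*((180 + (4*5**2 - 1*134))**2 - 123661) = 396579*((180 + (4*25 - 134))**2 - 123661) = 396579*((180 + (100 - 134))**2 - 123661) = 396579*((180 - 34)**2 - 123661) = 396579*(146**2 - 123661) = 396579*(21316 - 123661) = 396579*(-102345) = -40587877755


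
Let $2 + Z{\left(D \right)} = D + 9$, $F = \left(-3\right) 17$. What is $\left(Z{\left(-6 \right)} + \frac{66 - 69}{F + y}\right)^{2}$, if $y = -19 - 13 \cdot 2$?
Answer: $\frac{1089}{1024} \approx 1.0635$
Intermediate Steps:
$F = -51$
$y = -45$ ($y = -19 - 26 = -45$)
$Z{\left(D \right)} = 7 + D$ ($Z{\left(D \right)} = -2 + \left(D + 9\right) = -2 + \left(9 + D\right) = 7 + D$)
$\left(Z{\left(-6 \right)} + \frac{66 - 69}{F + y}\right)^{2} = \left(\left(7 - 6\right) + \frac{66 - 69}{-51 - 45}\right)^{2} = \left(1 - \frac{3}{-96}\right)^{2} = \left(1 - - \frac{1}{32}\right)^{2} = \left(1 + \frac{1}{32}\right)^{2} = \left(\frac{33}{32}\right)^{2} = \frac{1089}{1024}$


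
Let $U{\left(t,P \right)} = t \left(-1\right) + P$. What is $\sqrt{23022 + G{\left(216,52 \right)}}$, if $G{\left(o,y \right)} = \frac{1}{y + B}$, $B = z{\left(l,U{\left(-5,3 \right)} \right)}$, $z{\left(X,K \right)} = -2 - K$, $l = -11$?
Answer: $\frac{5 \sqrt{1624434}}{42} \approx 151.73$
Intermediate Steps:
$U{\left(t,P \right)} = P - t$ ($U{\left(t,P \right)} = - t + P = P - t$)
$B = -10$ ($B = -2 - \left(3 - -5\right) = -2 - \left(3 + 5\right) = -2 - 8 = -10$)
$G{\left(o,y \right)} = \frac{1}{-10 + y}$ ($G{\left(o,y \right)} = \frac{1}{y - 10} = \frac{1}{-10 + y}$)
$\sqrt{23022 + G{\left(216,52 \right)}} = \sqrt{23022 + \frac{1}{-10 + 52}} = \sqrt{23022 + \frac{1}{42}} = \sqrt{\frac{966925}{42}} = \frac{5 \sqrt{1624434}}{42}$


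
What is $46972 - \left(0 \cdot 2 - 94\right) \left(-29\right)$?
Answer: $44246$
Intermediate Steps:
$46972 - \left(0 \cdot 2 - 94\right) \left(-29\right) = 46972 - \left(0 - 94\right) \left(-29\right) = 46972 - \left(-94\right) \left(-29\right) = 46972 - 2726 = 44246$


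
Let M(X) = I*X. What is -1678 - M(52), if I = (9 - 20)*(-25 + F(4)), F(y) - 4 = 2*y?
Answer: -9114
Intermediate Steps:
F(y) = 4 + 2*y
I = 143 (I = (9 - 20)*(-25 + (4 + 2*4)) = -11*(-25 + (4 + 8)) = -11*(-25 + 12) = -11*(-13) = 143)
M(X) = 143*X
-1678 - M(52) = -1678 - 143*52 = -1678 - 1*7436 = -1678 - 7436 = -9114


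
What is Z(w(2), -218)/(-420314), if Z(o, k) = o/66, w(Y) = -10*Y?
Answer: 5/6935181 ≈ 7.2096e-7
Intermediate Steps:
Z(o, k) = o/66 (Z(o, k) = o*(1/66) = o/66)
Z(w(2), -218)/(-420314) = ((-10*2)/66)/(-420314) = ((1/66)*(-20))*(-1/420314) = -10/33*(-1/420314) = 5/6935181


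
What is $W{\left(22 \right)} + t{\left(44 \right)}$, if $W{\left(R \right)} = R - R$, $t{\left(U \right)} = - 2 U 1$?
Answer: $-88$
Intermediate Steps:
$t{\left(U \right)} = - 2 U$
$W{\left(R \right)} = 0$
$W{\left(22 \right)} + t{\left(44 \right)} = 0 - 88 = -88$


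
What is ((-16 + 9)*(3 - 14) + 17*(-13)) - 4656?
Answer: -4800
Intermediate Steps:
((-16 + 9)*(3 - 14) + 17*(-13)) - 4656 = (-7*(-11) - 221) - 4656 = (77 - 221) - 4656 = -144 - 4656 = -4800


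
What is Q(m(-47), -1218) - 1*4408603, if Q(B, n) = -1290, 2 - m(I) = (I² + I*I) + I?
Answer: -4409893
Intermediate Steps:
m(I) = 2 - I - 2*I² (m(I) = 2 - ((I² + I*I) + I) = 2 - ((I² + I²) + I) = 2 - (2*I² + I) = 2 - (I + 2*I²) = 2 + (-I - 2*I²) = 2 - I - 2*I²)
Q(m(-47), -1218) - 1*4408603 = -1290 - 1*4408603 = -1290 - 4408603 = -4409893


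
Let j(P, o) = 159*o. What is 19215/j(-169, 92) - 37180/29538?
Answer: 3950605/72013644 ≈ 0.054859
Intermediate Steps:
19215/j(-169, 92) - 37180/29538 = 19215/((159*92)) - 37180/29538 = 19215/14628 - 37180*1/29538 = 19215*(1/14628) - 18590/14769 = 6405/4876 - 18590/14769 = 3950605/72013644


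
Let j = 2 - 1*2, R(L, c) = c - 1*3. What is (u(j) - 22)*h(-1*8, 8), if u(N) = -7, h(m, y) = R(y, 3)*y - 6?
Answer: 174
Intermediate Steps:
R(L, c) = -3 + c (R(L, c) = c - 3 = -3 + c)
j = 0 (j = 2 - 2 = 0)
h(m, y) = -6 (h(m, y) = (-3 + 3)*y - 6 = 0*y - 6 = 0 - 6 = -6)
(u(j) - 22)*h(-1*8, 8) = (-7 - 22)*(-6) = -29*(-6) = 174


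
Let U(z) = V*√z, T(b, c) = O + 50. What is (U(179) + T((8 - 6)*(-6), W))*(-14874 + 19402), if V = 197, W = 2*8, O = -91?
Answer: -185648 + 892016*√179 ≈ 1.1749e+7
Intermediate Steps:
W = 16
T(b, c) = -41 (T(b, c) = -91 + 50 = -41)
U(z) = 197*√z
(U(179) + T((8 - 6)*(-6), W))*(-14874 + 19402) = (197*√179 - 41)*(-14874 + 19402) = (-41 + 197*√179)*4528 = -185648 + 892016*√179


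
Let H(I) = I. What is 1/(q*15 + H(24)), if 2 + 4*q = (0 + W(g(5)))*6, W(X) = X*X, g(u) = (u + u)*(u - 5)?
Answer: 2/33 ≈ 0.060606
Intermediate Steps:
g(u) = 2*u*(-5 + u) (g(u) = (2*u)*(-5 + u) = 2*u*(-5 + u))
W(X) = X²
q = -½ (q = -½ + ((0 + (2*5*(-5 + 5))²)*6)/4 = -½ + ((0 + (2*5*0)²)*6)/4 = -½ + ((0 + 0²)*6)/4 = -½ + ((0 + 0)*6)/4 = -½ + (0*6)/4 = -½ + (¼)*0 = -½ + 0 = -½ ≈ -0.50000)
1/(q*15 + H(24)) = 1/(-½*15 + 24) = 1/(-15/2 + 24) = 1/(33/2) = 2/33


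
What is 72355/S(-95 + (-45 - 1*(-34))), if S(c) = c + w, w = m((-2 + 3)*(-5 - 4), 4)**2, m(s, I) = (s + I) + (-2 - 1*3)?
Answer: -72355/6 ≈ -12059.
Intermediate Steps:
m(s, I) = -5 + I + s (m(s, I) = (I + s) + (-2 - 3) = (I + s) - 5 = -5 + I + s)
w = 100 (w = (-5 + 4 + (-2 + 3)*(-5 - 4))**2 = (-5 + 4 + 1*(-9))**2 = (-5 + 4 - 9)**2 = (-10)**2 = 100)
S(c) = 100 + c (S(c) = c + 100 = 100 + c)
72355/S(-95 + (-45 - 1*(-34))) = 72355/(100 + (-95 + (-45 - 1*(-34)))) = 72355/(100 + (-95 + (-45 + 34))) = 72355/(100 + (-95 - 11)) = 72355/(100 - 106) = 72355/(-6) = 72355*(-1/6) = -72355/6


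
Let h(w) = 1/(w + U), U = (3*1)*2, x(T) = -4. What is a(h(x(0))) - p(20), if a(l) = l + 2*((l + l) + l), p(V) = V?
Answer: -33/2 ≈ -16.500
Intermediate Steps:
U = 6 (U = 3*2 = 6)
h(w) = 1/(6 + w) (h(w) = 1/(w + 6) = 1/(6 + w))
a(l) = 7*l (a(l) = l + 2*(2*l + l) = l + 2*(3*l) = l + 6*l = 7*l)
a(h(x(0))) - p(20) = 7/(6 - 4) - 1*20 = 7/2 - 20 = -33/2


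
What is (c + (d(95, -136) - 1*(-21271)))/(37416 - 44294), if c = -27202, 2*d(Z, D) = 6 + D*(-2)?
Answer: 16/19 ≈ 0.84210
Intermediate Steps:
d(Z, D) = 3 - D (d(Z, D) = (6 + D*(-2))/2 = (6 - 2*D)/2 = 3 - D)
(c + (d(95, -136) - 1*(-21271)))/(37416 - 44294) = (-27202 + ((3 - 1*(-136)) - 1*(-21271)))/(37416 - 44294) = (-27202 + ((3 + 136) + 21271))/(-6878) = (-27202 + (139 + 21271))*(-1/6878) = (-27202 + 21410)*(-1/6878) = -5792*(-1/6878) = 16/19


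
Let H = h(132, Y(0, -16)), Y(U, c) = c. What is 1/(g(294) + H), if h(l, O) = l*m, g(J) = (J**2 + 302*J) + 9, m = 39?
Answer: 1/180381 ≈ 5.5438e-6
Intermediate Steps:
g(J) = 9 + J**2 + 302*J
h(l, O) = 39*l (h(l, O) = l*39 = 39*l)
H = 5148 (H = 39*132 = 5148)
1/(g(294) + H) = 1/((9 + 294**2 + 302*294) + 5148) = 1/((9 + 86436 + 88788) + 5148) = 1/(175233 + 5148) = 1/180381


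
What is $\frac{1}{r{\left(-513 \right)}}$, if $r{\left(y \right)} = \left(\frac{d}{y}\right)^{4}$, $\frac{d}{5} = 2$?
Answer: $\frac{69257922561}{10000} \approx 6.9258 \cdot 10^{6}$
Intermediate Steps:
$d = 10$ ($d = 5 \cdot 2 = 10$)
$r{\left(y \right)} = \frac{10000}{y^{4}}$ ($r{\left(y \right)} = \left(\frac{10}{y}\right)^{4} = \frac{10000}{y^{4}}$)
$\frac{1}{r{\left(-513 \right)}} = \frac{1}{10000 \cdot \frac{1}{69257922561}} = \frac{1}{\frac{10000}{69257922561}} = \frac{69257922561}{10000}$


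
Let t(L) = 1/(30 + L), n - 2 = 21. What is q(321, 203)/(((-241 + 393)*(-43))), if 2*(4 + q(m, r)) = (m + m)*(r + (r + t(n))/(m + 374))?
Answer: -480717145/48150712 ≈ -9.9836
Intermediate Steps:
n = 23 (n = 2 + 21 = 23)
q(m, r) = -4 + m*(r + (1/53 + r)/(374 + m)) (q(m, r) = -4 + ((m + m)*(r + (r + 1/(30 + 23))/(m + 374)))/2 = -4 + ((2*m)*(r + (r + 1/53)/(374 + m)))/2 = -4 + ((2*m)*(r + (1/53 + r)/(374 + m)))/2 = -4 + (2*m*(r + (1/53 + r)/(374 + m)))/2 = -4 + m*(r + (1/53 + r)/(374 + m)))
q(321, 203)/(((-241 + 393)*(-43))) = ((-1496 - 211/53*321 + 203*321² + 375*321*203)/(374 + 321))/(((-241 + 393)*(-43))) = ((-1496 - 67731/53 + 203*103041 + 24436125)/695)/((152*(-43))) = ((-1496 - 67731/53 + 20917323 + 24436125)/695)/(-6536) = ((1/695)*(2403585725/53))*(-1/6536) = (480717145/7367)*(-1/6536) = -480717145/48150712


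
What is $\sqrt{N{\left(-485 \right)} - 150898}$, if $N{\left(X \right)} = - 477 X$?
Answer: $\sqrt{80447} \approx 283.63$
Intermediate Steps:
$\sqrt{N{\left(-485 \right)} - 150898} = \sqrt{\left(-477\right) \left(-485\right) - 150898} = \sqrt{231345 - 150898} = \sqrt{80447}$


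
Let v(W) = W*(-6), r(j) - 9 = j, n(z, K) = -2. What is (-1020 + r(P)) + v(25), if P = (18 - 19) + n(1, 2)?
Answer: -1164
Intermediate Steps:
P = -3 (P = (18 - 19) - 2 = -1 - 2 = -3)
r(j) = 9 + j
v(W) = -6*W
(-1020 + r(P)) + v(25) = (-1020 + (9 - 3)) - 6*25 = (-1020 + 6) - 150 = -1014 - 150 = -1164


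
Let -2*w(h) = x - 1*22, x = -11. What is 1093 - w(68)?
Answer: 2153/2 ≈ 1076.5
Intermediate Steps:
w(h) = 33/2 (w(h) = -(-11 - 1*22)/2 = -(-11 - 22)/2 = -½*(-33) = 33/2)
1093 - w(68) = 1093 - 1*33/2 = 1093 - 33/2 = 2153/2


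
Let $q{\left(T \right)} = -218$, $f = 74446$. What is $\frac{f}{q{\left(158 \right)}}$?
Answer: $- \frac{37223}{109} \approx -341.5$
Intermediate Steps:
$\frac{f}{q{\left(158 \right)}} = \frac{74446}{-218} = 74446 \left(- \frac{1}{218}\right) = - \frac{37223}{109}$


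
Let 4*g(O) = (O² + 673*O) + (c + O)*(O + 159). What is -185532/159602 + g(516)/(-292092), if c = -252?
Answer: -14297099401/7769744564 ≈ -1.8401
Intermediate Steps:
g(O) = O²/4 + 673*O/4 + (-252 + O)*(159 + O)/4 (g(O) = ((O² + 673*O) + (-252 + O)*(O + 159))/4 = ((O² + 673*O) + (-252 + O)*(159 + O))/4 = (O² + 673*O + (-252 + O)*(159 + O))/4 = O²/4 + 673*O/4 + (-252 + O)*(159 + O)/4)
-185532/159602 + g(516)/(-292092) = -185532/159602 + (-10017 + (½)*516² + 145*516)/(-292092) = -185532*1/159602 + (-10017 + (½)*266256 + 74820)*(-1/292092) = -92766/79801 + (-10017 + 133128 + 74820)*(-1/292092) = -92766/79801 + 197931*(-1/292092) = -92766/79801 - 65977/97364 = -14297099401/7769744564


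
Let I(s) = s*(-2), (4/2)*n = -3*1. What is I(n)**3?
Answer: 27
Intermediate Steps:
n = -3/2 (n = (-3*1)/2 = (1/2)*(-3) = -3/2 ≈ -1.5000)
I(s) = -2*s
I(n)**3 = (-2*(-3/2))**3 = 3**3 = 27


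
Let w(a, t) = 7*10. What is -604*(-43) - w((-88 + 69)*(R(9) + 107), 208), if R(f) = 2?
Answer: 25902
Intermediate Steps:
w(a, t) = 70
-604*(-43) - w((-88 + 69)*(R(9) + 107), 208) = -604*(-43) - 1*70 = 25972 - 70 = 25902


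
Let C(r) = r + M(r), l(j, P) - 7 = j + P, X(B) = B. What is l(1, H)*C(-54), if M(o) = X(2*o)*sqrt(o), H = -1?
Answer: -378 - 2268*I*sqrt(6) ≈ -378.0 - 5555.4*I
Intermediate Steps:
M(o) = 2*o**(3/2) (M(o) = (2*o)*sqrt(o) = 2*o**(3/2))
l(j, P) = 7 + P + j (l(j, P) = 7 + (j + P) = 7 + (P + j) = 7 + P + j)
C(r) = r + 2*r**(3/2)
l(1, H)*C(-54) = (7 - 1 + 1)*(-54 + 2*(-54)**(3/2)) = 7*(-54 + 2*(-162*I*sqrt(6))) = 7*(-54 - 324*I*sqrt(6)) = -378 - 2268*I*sqrt(6)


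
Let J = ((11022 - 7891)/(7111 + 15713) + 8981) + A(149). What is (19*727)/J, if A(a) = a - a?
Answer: 315267912/204985475 ≈ 1.5380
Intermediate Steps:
A(a) = 0
J = 204985475/22824 (J = ((11022 - 7891)/(7111 + 15713) + 8981) + 0 = (3131/22824 + 8981) + 0 = 204985475/22824 + 0 = 204985475/22824 ≈ 8981.1)
(19*727)/J = (19*727)/(204985475/22824) = 13813*(22824/204985475) = 315267912/204985475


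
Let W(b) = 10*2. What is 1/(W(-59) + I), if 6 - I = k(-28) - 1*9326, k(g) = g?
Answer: 1/9380 ≈ 0.00010661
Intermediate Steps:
I = 9360 (I = 6 - (-28 - 1*9326) = 6 - (-28 - 9326) = 6 - 1*(-9354) = 6 + 9354 = 9360)
W(b) = 20
1/(W(-59) + I) = 1/(20 + 9360) = 1/9380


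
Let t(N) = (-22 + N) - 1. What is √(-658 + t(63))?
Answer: I*√618 ≈ 24.86*I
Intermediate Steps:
t(N) = -23 + N
√(-658 + t(63)) = √(-658 + (-23 + 63)) = √(-658 + 40) = √(-618) = I*√618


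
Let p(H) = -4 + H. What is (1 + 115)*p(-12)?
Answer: -1856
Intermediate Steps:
(1 + 115)*p(-12) = (1 + 115)*(-4 - 12) = 116*(-16) = -1856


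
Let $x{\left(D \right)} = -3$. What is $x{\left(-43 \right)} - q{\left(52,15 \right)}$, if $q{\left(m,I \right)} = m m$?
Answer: $-2707$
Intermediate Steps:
$q{\left(m,I \right)} = m^{2}$
$x{\left(-43 \right)} - q{\left(52,15 \right)} = -3 - 52^{2} = -3 - 2704 = -2707$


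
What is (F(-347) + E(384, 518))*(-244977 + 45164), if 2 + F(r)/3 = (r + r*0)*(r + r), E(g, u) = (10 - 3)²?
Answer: -144364293061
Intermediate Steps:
E(g, u) = 49 (E(g, u) = 7² = 49)
F(r) = -6 + 6*r² (F(r) = -6 + 3*((r + r*0)*(r + r)) = -6 + 3*((r + 0)*(2*r)) = -6 + 3*(r*(2*r)) = -6 + 3*(2*r²) = -6 + 6*r²)
(F(-347) + E(384, 518))*(-244977 + 45164) = ((-6 + 6*(-347)²) + 49)*(-244977 + 45164) = ((-6 + 6*120409) + 49)*(-199813) = ((-6 + 722454) + 49)*(-199813) = (722448 + 49)*(-199813) = 722497*(-199813) = -144364293061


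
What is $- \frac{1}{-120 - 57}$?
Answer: $\frac{1}{177} \approx 0.0056497$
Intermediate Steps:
$- \frac{1}{-120 - 57} = - \frac{1}{-177} = \left(-1\right) \left(- \frac{1}{177}\right) = \frac{1}{177}$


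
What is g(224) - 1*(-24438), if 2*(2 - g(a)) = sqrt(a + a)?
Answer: 24440 - 4*sqrt(7) ≈ 24429.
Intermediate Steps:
g(a) = 2 - sqrt(2)*sqrt(a)/2 (g(a) = 2 - sqrt(a + a)/2 = 2 - sqrt(2)*sqrt(a)/2)
g(224) - 1*(-24438) = (2 - sqrt(2)*sqrt(224)/2) - 1*(-24438) = (2 - sqrt(2)*4*sqrt(14)/2) + 24438 = (2 - 4*sqrt(7)) + 24438 = 24440 - 4*sqrt(7)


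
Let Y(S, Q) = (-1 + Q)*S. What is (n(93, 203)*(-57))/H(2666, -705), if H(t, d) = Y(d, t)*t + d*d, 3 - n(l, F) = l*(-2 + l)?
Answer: -684/7104185 ≈ -9.6281e-5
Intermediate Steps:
Y(S, Q) = S*(-1 + Q)
n(l, F) = 3 - l*(-2 + l)
H(t, d) = d² + d*t*(-1 + t) (H(t, d) = (d*(-1 + t))*t + d*d = d*t*(-1 + t) + d² = d² + d*t*(-1 + t))
(n(93, 203)*(-57))/H(2666, -705) = ((3 - 1*93² + 2*93)*(-57))/((-705*(-705 + 2666*(-1 + 2666)))) = ((3 - 1*8649 + 186)*(-57))/((-705*(-705 + 2666*2665))) = ((3 - 8649 + 186)*(-57))/((-705*(-705 + 7104890))) = (-8460*(-57))/((-705*7104185)) = 482220/(-5008450425) = 482220*(-1/5008450425) = -684/7104185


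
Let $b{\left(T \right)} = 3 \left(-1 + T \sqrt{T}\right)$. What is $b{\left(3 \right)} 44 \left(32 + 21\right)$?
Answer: $-6996 + 20988 \sqrt{3} \approx 29356.0$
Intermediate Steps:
$b{\left(T \right)} = -3 + 3 T^{\frac{3}{2}}$ ($b{\left(T \right)} = 3 \left(-1 + T^{\frac{3}{2}}\right) = -3 + 3 T^{\frac{3}{2}}$)
$b{\left(3 \right)} 44 \left(32 + 21\right) = \left(-3 + 3 \cdot 3^{\frac{3}{2}}\right) 44 \left(32 + 21\right) = \left(-3 + 3 \cdot 3 \sqrt{3}\right) 44 \cdot 53 = \left(-3 + 9 \sqrt{3}\right) 44 \cdot 53 = \left(-132 + 396 \sqrt{3}\right) 53 = -6996 + 20988 \sqrt{3}$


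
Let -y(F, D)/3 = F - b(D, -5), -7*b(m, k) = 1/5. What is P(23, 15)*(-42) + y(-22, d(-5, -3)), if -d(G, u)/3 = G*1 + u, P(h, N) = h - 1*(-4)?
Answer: -37383/35 ≈ -1068.1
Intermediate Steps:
P(h, N) = 4 + h (P(h, N) = h + 4 = 4 + h)
b(m, k) = -1/35 (b(m, k) = -⅐/5 = -⅐*⅕ = -1/35)
d(G, u) = -3*G - 3*u (d(G, u) = -3*(G*1 + u) = -3*(G + u) = -3*G - 3*u)
y(F, D) = -3/35 - 3*F (y(F, D) = -3*(F - 1*(-1/35)) = -3*(F + 1/35) = -3*(1/35 + F) = -3/35 - 3*F)
P(23, 15)*(-42) + y(-22, d(-5, -3)) = (4 + 23)*(-42) + (-3/35 - 3*(-22)) = 27*(-42) + (-3/35 + 66) = -1134 + 2307/35 = -37383/35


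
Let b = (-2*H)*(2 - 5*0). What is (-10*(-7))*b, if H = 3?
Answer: -840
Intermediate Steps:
b = -12 (b = (-2*3)*(2 - 5*0) = -6*(2 + 0) = -6*2 = -12)
(-10*(-7))*b = -10*(-7)*(-12) = 70*(-12) = -840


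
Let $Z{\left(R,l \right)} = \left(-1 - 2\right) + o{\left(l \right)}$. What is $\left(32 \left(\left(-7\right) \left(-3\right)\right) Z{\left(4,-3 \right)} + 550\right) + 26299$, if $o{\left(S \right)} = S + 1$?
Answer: $23489$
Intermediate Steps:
$o{\left(S \right)} = 1 + S$
$Z{\left(R,l \right)} = -2 + l$ ($Z{\left(R,l \right)} = \left(-1 - 2\right) + \left(1 + l\right) = -3 + \left(1 + l\right) = -2 + l$)
$\left(32 \left(\left(-7\right) \left(-3\right)\right) Z{\left(4,-3 \right)} + 550\right) + 26299 = \left(32 \left(\left(-7\right) \left(-3\right)\right) \left(-2 - 3\right) + 550\right) + 26299 = \left(32 \cdot 21 \left(-5\right) + 550\right) + 26299 = \left(672 \left(-5\right) + 550\right) + 26299 = \left(-3360 + 550\right) + 26299 = -2810 + 26299 = 23489$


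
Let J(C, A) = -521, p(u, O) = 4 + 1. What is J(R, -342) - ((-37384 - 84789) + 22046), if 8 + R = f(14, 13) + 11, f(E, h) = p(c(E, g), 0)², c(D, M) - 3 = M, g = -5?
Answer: 99606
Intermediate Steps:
c(D, M) = 3 + M
p(u, O) = 5
f(E, h) = 25 (f(E, h) = 5² = 25)
R = 28 (R = -8 + (25 + 11) = -8 + 36 = 28)
J(R, -342) - ((-37384 - 84789) + 22046) = -521 - ((-37384 - 84789) + 22046) = -521 - (-122173 + 22046) = -521 - 1*(-100127) = -521 + 100127 = 99606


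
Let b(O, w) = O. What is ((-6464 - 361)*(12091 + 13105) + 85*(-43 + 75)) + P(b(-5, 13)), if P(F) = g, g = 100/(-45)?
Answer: -1547639840/9 ≈ -1.7196e+8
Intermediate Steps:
g = -20/9 (g = 100*(-1/45) = -20/9 ≈ -2.2222)
P(F) = -20/9
((-6464 - 361)*(12091 + 13105) + 85*(-43 + 75)) + P(b(-5, 13)) = ((-6464 - 361)*(12091 + 13105) + 85*(-43 + 75)) - 20/9 = (-6825*25196 + 85*32) - 20/9 = (-171962700 + 2720) - 20/9 = -171959980 - 20/9 = -1547639840/9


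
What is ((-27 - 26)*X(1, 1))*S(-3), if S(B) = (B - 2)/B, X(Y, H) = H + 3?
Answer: -1060/3 ≈ -353.33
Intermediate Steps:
X(Y, H) = 3 + H
S(B) = (-2 + B)/B
((-27 - 26)*X(1, 1))*S(-3) = ((-27 - 26)*(3 + 1))*((-2 - 3)/(-3)) = (-53*4)*(-1/3*(-5)) = -212*5/3 = -1060/3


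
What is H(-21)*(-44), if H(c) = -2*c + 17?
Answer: -2596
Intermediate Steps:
H(c) = 17 - 2*c
H(-21)*(-44) = (17 - 2*(-21))*(-44) = (17 + 42)*(-44) = 59*(-44) = -2596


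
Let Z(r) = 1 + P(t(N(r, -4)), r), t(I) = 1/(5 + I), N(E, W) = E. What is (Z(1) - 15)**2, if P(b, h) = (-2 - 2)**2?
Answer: 4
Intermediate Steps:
P(b, h) = 16 (P(b, h) = (-4)**2 = 16)
Z(r) = 17 (Z(r) = 1 + 16 = 17)
(Z(1) - 15)**2 = (17 - 15)**2 = 2**2 = 4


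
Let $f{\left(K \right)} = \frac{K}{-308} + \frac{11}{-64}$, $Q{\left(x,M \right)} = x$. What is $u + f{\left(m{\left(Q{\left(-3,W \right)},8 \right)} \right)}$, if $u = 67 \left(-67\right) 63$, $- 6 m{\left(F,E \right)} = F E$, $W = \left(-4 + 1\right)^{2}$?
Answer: $- \frac{1393673807}{4928} \approx -2.8281 \cdot 10^{5}$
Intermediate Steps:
$W = 9$ ($W = \left(-3\right)^{2} = 9$)
$m{\left(F,E \right)} = - \frac{E F}{6}$ ($m{\left(F,E \right)} = - \frac{F E}{6} = - \frac{E F}{6}$)
$f{\left(K \right)} = - \frac{11}{64} - \frac{K}{308}$ ($f{\left(K \right)} = K \left(- \frac{1}{308}\right) + 11 \left(- \frac{1}{64}\right) = - \frac{K}{308} - \frac{11}{64} = - \frac{11}{64} - \frac{K}{308}$)
$u = -282807$ ($u = \left(-4489\right) 63 = -282807$)
$u + f{\left(m{\left(Q{\left(-3,W \right)},8 \right)} \right)} = -282807 - \left(\frac{11}{64} + \frac{\left(- \frac{1}{6}\right) 8 \left(-3\right)}{308}\right) = -282807 - \frac{911}{4928} = - \frac{1393673807}{4928}$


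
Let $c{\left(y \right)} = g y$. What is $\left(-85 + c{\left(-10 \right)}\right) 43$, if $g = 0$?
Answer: $-3655$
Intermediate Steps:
$c{\left(y \right)} = 0$ ($c{\left(y \right)} = 0 y = 0$)
$\left(-85 + c{\left(-10 \right)}\right) 43 = \left(-85 + 0\right) 43 = \left(-85\right) 43 = -3655$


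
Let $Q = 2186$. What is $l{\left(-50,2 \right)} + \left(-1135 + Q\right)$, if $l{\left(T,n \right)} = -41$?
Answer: $1010$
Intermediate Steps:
$l{\left(-50,2 \right)} + \left(-1135 + Q\right) = -41 + \left(-1135 + 2186\right) = -41 + 1051 = 1010$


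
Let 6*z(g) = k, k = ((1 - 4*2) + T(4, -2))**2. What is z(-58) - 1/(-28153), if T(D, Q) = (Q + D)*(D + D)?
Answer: 760133/56306 ≈ 13.500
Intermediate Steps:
T(D, Q) = 2*D*(D + Q) (T(D, Q) = (D + Q)*(2*D) = 2*D*(D + Q))
k = 81 (k = ((1 - 4*2) + 2*4*(4 - 2))**2 = ((1 - 8) + 2*4*2)**2 = (-7 + 16)**2 = 9**2 = 81)
z(g) = 27/2 (z(g) = (1/6)*81 = 27/2)
z(-58) - 1/(-28153) = 27/2 - 1/(-28153) = 27/2 - 1*(-1/28153) = 27/2 + 1/28153 = 760133/56306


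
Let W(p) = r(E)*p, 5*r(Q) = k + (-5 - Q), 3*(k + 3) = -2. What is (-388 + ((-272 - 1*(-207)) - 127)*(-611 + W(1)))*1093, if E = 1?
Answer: 641018268/5 ≈ 1.2820e+8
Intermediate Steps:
k = -11/3 (k = -3 + (1/3)*(-2) = -3 - 2/3 = -11/3 ≈ -3.6667)
r(Q) = -26/15 - Q/5 (r(Q) = (-11/3 + (-5 - Q))/5 = (-26/3 - Q)/5 = -26/15 - Q/5)
W(p) = -29*p/15 (W(p) = (-26/15 - 1/5*1)*p = (-26/15 - 1/5)*p = -29*p/15)
(-388 + ((-272 - 1*(-207)) - 127)*(-611 + W(1)))*1093 = (-388 + ((-272 - 1*(-207)) - 127)*(-611 - 29/15*1))*1093 = (-388 + ((-272 + 207) - 127)*(-611 - 29/15))*1093 = (-388 + (-65 - 127)*(-9194/15))*1093 = (-388 - 192*(-9194/15))*1093 = (-388 + 588416/5)*1093 = (586476/5)*1093 = 641018268/5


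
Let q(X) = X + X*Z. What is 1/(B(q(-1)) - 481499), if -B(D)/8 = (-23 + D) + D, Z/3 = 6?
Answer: -1/481011 ≈ -2.0790e-6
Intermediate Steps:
Z = 18 (Z = 3*6 = 18)
q(X) = 19*X (q(X) = X + X*18 = X + 18*X = 19*X)
B(D) = 184 - 16*D (B(D) = -8*((-23 + D) + D) = -8*(-23 + 2*D) = 184 - 16*D)
1/(B(q(-1)) - 481499) = 1/((184 - 304*(-1)) - 481499) = 1/((184 - 16*(-19)) - 481499) = 1/((184 + 304) - 481499) = 1/(488 - 481499) = 1/(-481011) = -1/481011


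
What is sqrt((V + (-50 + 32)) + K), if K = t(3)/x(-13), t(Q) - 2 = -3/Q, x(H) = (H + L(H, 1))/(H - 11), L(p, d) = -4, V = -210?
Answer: 6*I*sqrt(1819)/17 ≈ 15.053*I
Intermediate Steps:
x(H) = (-4 + H)/(-11 + H) (x(H) = (H - 4)/(H - 11) = (-4 + H)/(-11 + H))
t(Q) = 2 - 3/Q
K = 24/17 (K = (2 - 3/3)/(((-4 - 13)/(-11 - 13))) = (2 - 3*1/3)/((-17/(-24))) = (2 - 1)/((-1/24*(-17))) = 1/(17/24) = 1*(24/17) = 24/17 ≈ 1.4118)
sqrt((V + (-50 + 32)) + K) = sqrt((-210 + (-50 + 32)) + 24/17) = sqrt((-210 - 18) + 24/17) = sqrt(-228 + 24/17) = sqrt(-3852/17) = 6*I*sqrt(1819)/17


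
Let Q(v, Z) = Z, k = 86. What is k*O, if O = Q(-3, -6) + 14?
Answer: 688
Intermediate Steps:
O = 8 (O = -6 + 14 = 8)
k*O = 86*8 = 688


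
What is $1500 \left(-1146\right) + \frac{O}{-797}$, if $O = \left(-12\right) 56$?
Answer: $- \frac{1370042328}{797} \approx -1.719 \cdot 10^{6}$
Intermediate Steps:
$O = -672$
$1500 \left(-1146\right) + \frac{O}{-797} = 1500 \left(-1146\right) - \frac{672}{-797} = -1719000 - - \frac{672}{797} = -1719000 + \frac{672}{797} = - \frac{1370042328}{797}$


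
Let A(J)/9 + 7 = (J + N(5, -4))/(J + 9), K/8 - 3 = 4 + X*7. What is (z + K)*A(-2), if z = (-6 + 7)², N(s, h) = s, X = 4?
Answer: -116334/7 ≈ -16619.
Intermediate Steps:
z = 1 (z = 1² = 1)
K = 280 (K = 24 + 8*(4 + 4*7) = 24 + 8*(4 + 28) = 24 + 8*32 = 24 + 256 = 280)
A(J) = -63 + 9*(5 + J)/(9 + J) (A(J) = -63 + 9*((J + 5)/(J + 9)) = -63 + 9*((5 + J)/(9 + J)) = -63 + 9*(5 + J)/(9 + J))
(z + K)*A(-2) = (1 + 280)*(18*(-29 - 3*(-2))/(9 - 2)) = 281*(18*(-29 + 6)/7) = 281*(18*(⅐)*(-23)) = 281*(-414/7) = -116334/7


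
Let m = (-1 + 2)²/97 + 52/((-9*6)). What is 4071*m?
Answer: -3385715/873 ≈ -3878.3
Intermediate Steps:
m = -2495/2619 (m = 1²*(1/97) + 52/(-54) = 1*(1/97) + 52*(-1/54) = 1/97 - 26/27 = -2495/2619 ≈ -0.95265)
4071*m = 4071*(-2495/2619) = -3385715/873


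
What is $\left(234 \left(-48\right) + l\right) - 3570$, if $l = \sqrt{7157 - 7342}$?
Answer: $-14802 + i \sqrt{185} \approx -14802.0 + 13.601 i$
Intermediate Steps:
$l = i \sqrt{185}$ ($l = \sqrt{-185} = i \sqrt{185} \approx 13.601 i$)
$\left(234 \left(-48\right) + l\right) - 3570 = \left(234 \left(-48\right) + i \sqrt{185}\right) - 3570 = \left(-11232 + i \sqrt{185}\right) - 3570 = -14802 + i \sqrt{185}$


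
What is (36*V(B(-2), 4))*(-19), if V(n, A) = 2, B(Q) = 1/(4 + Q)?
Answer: -1368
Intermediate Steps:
(36*V(B(-2), 4))*(-19) = (36*2)*(-19) = 72*(-19) = -1368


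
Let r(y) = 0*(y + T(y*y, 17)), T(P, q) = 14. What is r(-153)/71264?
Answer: 0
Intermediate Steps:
r(y) = 0 (r(y) = 0*(y + 14) = 0*(14 + y) = 0)
r(-153)/71264 = 0/71264 = 0*(1/71264) = 0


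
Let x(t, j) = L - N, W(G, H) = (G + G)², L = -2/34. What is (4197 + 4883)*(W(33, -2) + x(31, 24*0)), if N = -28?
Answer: 676705160/17 ≈ 3.9806e+7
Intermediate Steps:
L = -1/17 (L = -2*1/34 = -1/17 ≈ -0.058824)
W(G, H) = 4*G² (W(G, H) = (2*G)² = 4*G²)
x(t, j) = 475/17 (x(t, j) = -1/17 - 1*(-28) = -1/17 + 28 = 475/17)
(4197 + 4883)*(W(33, -2) + x(31, 24*0)) = (4197 + 4883)*(4*33² + 475/17) = 9080*(4*1089 + 475/17) = 9080*(4356 + 475/17) = 9080*(74527/17) = 676705160/17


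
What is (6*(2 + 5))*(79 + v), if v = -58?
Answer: 882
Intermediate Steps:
(6*(2 + 5))*(79 + v) = (6*(2 + 5))*(79 - 58) = (6*7)*21 = 42*21 = 882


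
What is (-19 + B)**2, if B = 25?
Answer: 36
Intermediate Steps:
(-19 + B)**2 = (-19 + 25)**2 = 6**2 = 36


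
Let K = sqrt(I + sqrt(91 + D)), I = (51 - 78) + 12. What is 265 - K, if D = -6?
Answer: 265 - sqrt(-15 + sqrt(85)) ≈ 265.0 - 2.4043*I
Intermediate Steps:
I = -15 (I = -27 + 12 = -15)
K = sqrt(-15 + sqrt(85)) (K = sqrt(-15 + sqrt(91 - 6)) = sqrt(-15 + sqrt(85)) ≈ 2.4043*I)
265 - K = 265 - sqrt(-15 + sqrt(85))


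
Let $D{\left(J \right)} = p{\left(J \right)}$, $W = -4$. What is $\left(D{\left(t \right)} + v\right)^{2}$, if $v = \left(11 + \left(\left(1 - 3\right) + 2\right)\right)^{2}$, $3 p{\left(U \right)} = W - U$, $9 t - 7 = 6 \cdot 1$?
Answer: $\frac{10355524}{729} \approx 14205.0$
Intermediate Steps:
$t = \frac{13}{9}$ ($t = \frac{7}{9} + \frac{6 \cdot 1}{9} = \frac{7}{9} + \frac{1}{9} \cdot 6 = \frac{7}{9} + \frac{2}{3} = \frac{13}{9} \approx 1.4444$)
$p{\left(U \right)} = - \frac{4}{3} - \frac{U}{3}$ ($p{\left(U \right)} = \frac{-4 - U}{3} = - \frac{4}{3} - \frac{U}{3}$)
$D{\left(J \right)} = - \frac{4}{3} - \frac{J}{3}$
$v = 121$ ($v = \left(11 + \left(-2 + 2\right)\right)^{2} = \left(11 + 0\right)^{2} = 11^{2} = 121$)
$\left(D{\left(t \right)} + v\right)^{2} = \left(\left(- \frac{4}{3} - \frac{13}{27}\right) + 121\right)^{2} = \left(- \frac{49}{27} + 121\right)^{2} = \left(\frac{3218}{27}\right)^{2} = \frac{10355524}{729}$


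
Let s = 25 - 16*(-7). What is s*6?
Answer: 822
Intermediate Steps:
s = 137 (s = 25 + 112 = 137)
s*6 = 137*6 = 822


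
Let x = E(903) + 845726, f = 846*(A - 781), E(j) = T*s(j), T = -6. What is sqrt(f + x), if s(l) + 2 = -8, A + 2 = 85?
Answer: sqrt(255278) ≈ 505.25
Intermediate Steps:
A = 83 (A = -2 + 85 = 83)
s(l) = -10 (s(l) = -2 - 8 = -10)
E(j) = 60 (E(j) = -6*(-10) = 60)
f = -590508 (f = 846*(83 - 781) = 846*(-698) = -590508)
x = 845786 (x = 60 + 845726 = 845786)
sqrt(f + x) = sqrt(-590508 + 845786) = sqrt(255278)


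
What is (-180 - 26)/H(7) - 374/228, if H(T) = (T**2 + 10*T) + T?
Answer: -7841/2394 ≈ -3.2753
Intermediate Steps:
H(T) = T**2 + 11*T
(-180 - 26)/H(7) - 374/228 = (-180 - 26)/((7*(11 + 7))) - 374/228 = -206/(7*18) - 374*1/228 = -206/126 - 187/114 = -206*1/126 - 187/114 = -103/63 - 187/114 = -7841/2394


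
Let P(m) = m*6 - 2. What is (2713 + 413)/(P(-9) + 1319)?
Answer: 1042/421 ≈ 2.4751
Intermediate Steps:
P(m) = -2 + 6*m (P(m) = 6*m - 2 = -2 + 6*m)
(2713 + 413)/(P(-9) + 1319) = (2713 + 413)/((-2 + 6*(-9)) + 1319) = 3126/((-2 - 54) + 1319) = 3126/(-56 + 1319) = 3126/1263 = 3126*(1/1263) = 1042/421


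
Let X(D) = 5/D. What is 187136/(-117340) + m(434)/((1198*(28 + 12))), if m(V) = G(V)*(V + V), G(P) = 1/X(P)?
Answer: -3964997/175716650 ≈ -0.022565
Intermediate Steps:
G(P) = P/5 (G(P) = 1/(5/P) = 1*(P/5) = P/5)
m(V) = 2*V²/5 (m(V) = (V/5)*(V + V) = (V/5)*(2*V) = 2*V²/5)
187136/(-117340) + m(434)/((1198*(28 + 12))) = 187136/(-117340) + ((⅖)*434²)/((1198*(28 + 12))) = 187136*(-1/117340) + ((⅖)*188356)/((1198*40)) = -46784/29335 + (376712/5)/47920 = -46784/29335 + (376712/5)*(1/47920) = -46784/29335 + 47089/29950 = -3964997/175716650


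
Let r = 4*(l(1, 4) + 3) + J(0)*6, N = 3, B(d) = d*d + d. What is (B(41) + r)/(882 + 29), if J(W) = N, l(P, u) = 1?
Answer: 1756/911 ≈ 1.9276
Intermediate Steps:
B(d) = d + d**2 (B(d) = d**2 + d = d + d**2)
J(W) = 3
r = 34 (r = 4*(1 + 3) + 3*6 = 4*4 + 18 = 16 + 18 = 34)
(B(41) + r)/(882 + 29) = (41*(1 + 41) + 34)/(882 + 29) = (41*42 + 34)/911 = (1722 + 34)*(1/911) = 1756*(1/911) = 1756/911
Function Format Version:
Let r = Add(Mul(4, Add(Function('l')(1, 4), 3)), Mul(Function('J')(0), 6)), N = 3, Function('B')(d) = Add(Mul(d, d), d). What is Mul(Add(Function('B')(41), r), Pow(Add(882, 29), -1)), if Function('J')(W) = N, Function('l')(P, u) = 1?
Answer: Rational(1756, 911) ≈ 1.9276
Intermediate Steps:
Function('B')(d) = Add(d, Pow(d, 2)) (Function('B')(d) = Add(Pow(d, 2), d) = Add(d, Pow(d, 2)))
Function('J')(W) = 3
r = 34 (r = Add(Mul(4, Add(1, 3)), Mul(3, 6)) = Add(Mul(4, 4), 18) = Add(16, 18) = 34)
Mul(Add(Function('B')(41), r), Pow(Add(882, 29), -1)) = Mul(Add(Mul(41, Add(1, 41)), 34), Pow(Add(882, 29), -1)) = Mul(Add(Mul(41, 42), 34), Pow(911, -1)) = Mul(Add(1722, 34), Rational(1, 911)) = Mul(1756, Rational(1, 911)) = Rational(1756, 911)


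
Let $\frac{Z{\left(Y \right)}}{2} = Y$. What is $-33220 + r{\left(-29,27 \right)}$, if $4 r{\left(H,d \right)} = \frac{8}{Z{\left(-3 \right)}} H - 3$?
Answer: $- \frac{398533}{12} \approx -33211.0$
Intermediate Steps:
$Z{\left(Y \right)} = 2 Y$
$r{\left(H,d \right)} = - \frac{3}{4} - \frac{H}{3}$ ($r{\left(H,d \right)} = \frac{\frac{8}{2 \left(-3\right)} H - 3}{4} = \frac{\frac{8}{-6} H - 3}{4} = \frac{8 \left(- \frac{1}{6}\right) H - 3}{4} = \frac{- \frac{4 H}{3} - 3}{4} = \frac{-3 - \frac{4 H}{3}}{4} = - \frac{3}{4} - \frac{H}{3}$)
$-33220 + r{\left(-29,27 \right)} = -33220 - - \frac{107}{12} = -33220 + \left(- \frac{3}{4} + \frac{29}{3}\right) = -33220 + \frac{107}{12} = - \frac{398533}{12}$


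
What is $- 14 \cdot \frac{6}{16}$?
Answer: $- \frac{21}{4} \approx -5.25$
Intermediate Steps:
$- 14 \cdot \frac{6}{16} = - 14 \cdot 6 \cdot \frac{1}{16} = \left(-14\right) \frac{3}{8} = - \frac{21}{4}$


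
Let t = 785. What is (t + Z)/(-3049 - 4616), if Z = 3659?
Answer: -4444/7665 ≈ -0.57978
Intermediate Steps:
(t + Z)/(-3049 - 4616) = (785 + 3659)/(-3049 - 4616) = 4444/(-7665) = 4444*(-1/7665) = -4444/7665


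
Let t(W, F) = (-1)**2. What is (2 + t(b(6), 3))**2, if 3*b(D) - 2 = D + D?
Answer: 9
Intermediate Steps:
b(D) = 2/3 + 2*D/3 (b(D) = 2/3 + (D + D)/3 = 2/3 + (2*D)/3 = 2/3 + 2*D/3)
t(W, F) = 1
(2 + t(b(6), 3))**2 = (2 + 1)**2 = 3**2 = 9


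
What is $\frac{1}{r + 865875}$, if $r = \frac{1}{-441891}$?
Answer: $\frac{441891}{382622369624} \approx 1.1549 \cdot 10^{-6}$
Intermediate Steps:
$r = - \frac{1}{441891} \approx -2.263 \cdot 10^{-6}$
$\frac{1}{r + 865875} = \frac{1}{- \frac{1}{441891} + 865875} = \frac{1}{\frac{382622369624}{441891}} = \frac{441891}{382622369624}$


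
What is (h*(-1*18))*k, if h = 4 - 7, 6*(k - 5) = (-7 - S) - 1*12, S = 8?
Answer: 27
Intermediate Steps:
k = ½ (k = 5 + ((-7 - 1*8) - 1*12)/6 = 5 + ((-7 - 8) - 12)/6 = 5 + (-15 - 12)/6 = 5 + (⅙)*(-27) = 5 - 9/2 = ½ ≈ 0.50000)
h = -3
(h*(-1*18))*k = -(-3)*18*(½) = -3*(-18)*(½) = 54*(½) = 27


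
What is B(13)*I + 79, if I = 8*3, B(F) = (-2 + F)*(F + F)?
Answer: 6943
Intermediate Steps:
B(F) = 2*F*(-2 + F) (B(F) = (-2 + F)*(2*F) = 2*F*(-2 + F))
I = 24
B(13)*I + 79 = (2*13*(-2 + 13))*24 + 79 = (2*13*11)*24 + 79 = 286*24 + 79 = 6864 + 79 = 6943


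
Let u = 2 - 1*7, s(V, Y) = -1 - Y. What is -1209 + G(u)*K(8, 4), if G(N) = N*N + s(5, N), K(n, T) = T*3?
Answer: -861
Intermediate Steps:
u = -5 (u = 2 - 7 = -5)
K(n, T) = 3*T
G(N) = -1 + N² - N (G(N) = N*N + (-1 - N) = N² + (-1 - N) = -1 + N² - N)
-1209 + G(u)*K(8, 4) = -1209 + (-1 + (-5)² - 1*(-5))*(3*4) = -1209 + (-1 + 25 + 5)*12 = -1209 + 29*12 = -1209 + 348 = -861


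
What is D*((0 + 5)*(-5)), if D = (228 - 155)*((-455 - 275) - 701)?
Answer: 2611575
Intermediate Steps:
D = -104463 (D = 73*(-730 - 701) = 73*(-1431) = -104463)
D*((0 + 5)*(-5)) = -104463*(0 + 5)*(-5) = -522315*(-5) = -104463*(-25) = 2611575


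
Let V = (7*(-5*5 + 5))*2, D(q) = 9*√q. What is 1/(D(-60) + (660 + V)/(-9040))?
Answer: -8588/992917801 - 3677472*I*√15/992917801 ≈ -8.6493e-6 - 0.014344*I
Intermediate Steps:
V = -280 (V = (7*(-25 + 5))*2 = (7*(-20))*2 = -140*2 = -280)
1/(D(-60) + (660 + V)/(-9040)) = 1/(9*√(-60) + (660 - 280)/(-9040)) = 1/(9*(2*I*√15) + 380*(-1/9040)) = 1/(18*I*√15 - 19/452) = 1/(-19/452 + 18*I*√15)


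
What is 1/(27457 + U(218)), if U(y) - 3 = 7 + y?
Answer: 1/27685 ≈ 3.6121e-5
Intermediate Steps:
U(y) = 10 + y (U(y) = 3 + (7 + y) = 10 + y)
1/(27457 + U(218)) = 1/(27457 + (10 + 218)) = 1/(27457 + 228) = 1/27685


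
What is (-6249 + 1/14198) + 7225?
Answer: 13857249/14198 ≈ 976.00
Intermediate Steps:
(-6249 + 1/14198) + 7225 = -88723301/14198 + 7225 = 13857249/14198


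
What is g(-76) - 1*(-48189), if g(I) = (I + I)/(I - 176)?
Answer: 3035945/63 ≈ 48190.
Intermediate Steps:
g(I) = 2*I/(-176 + I) (g(I) = (2*I)/(-176 + I) = 2*I/(-176 + I))
g(-76) - 1*(-48189) = 2*(-76)/(-176 - 76) - 1*(-48189) = 2*(-76)/(-252) + 48189 = 2*(-76)*(-1/252) + 48189 = 38/63 + 48189 = 3035945/63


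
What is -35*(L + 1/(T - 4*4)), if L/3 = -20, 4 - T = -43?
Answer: 65065/31 ≈ 2098.9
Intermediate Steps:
T = 47 (T = 4 - 1*(-43) = 4 + 43 = 47)
L = -60 (L = 3*(-20) = -60)
-35*(L + 1/(T - 4*4)) = -35*(-60 + 1/(47 - 4*4)) = -35*(-60 + 1/(47 - 16)) = -35*(-60 + 1/31) = -35*(-1859/31) = 65065/31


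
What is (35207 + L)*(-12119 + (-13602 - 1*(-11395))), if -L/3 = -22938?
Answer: -1490204846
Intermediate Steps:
L = 68814 (L = -3*(-22938) = 68814)
(35207 + L)*(-12119 + (-13602 - 1*(-11395))) = (35207 + 68814)*(-12119 + (-13602 - 1*(-11395))) = 104021*(-12119 + (-13602 + 11395)) = 104021*(-12119 - 2207) = 104021*(-14326) = -1490204846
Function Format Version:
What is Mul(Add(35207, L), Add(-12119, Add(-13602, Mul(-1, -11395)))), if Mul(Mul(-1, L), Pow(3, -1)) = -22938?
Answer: -1490204846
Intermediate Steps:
L = 68814 (L = Mul(-3, -22938) = 68814)
Mul(Add(35207, L), Add(-12119, Add(-13602, Mul(-1, -11395)))) = Mul(Add(35207, 68814), Add(-12119, Add(-13602, Mul(-1, -11395)))) = Mul(104021, Add(-12119, Add(-13602, 11395))) = Mul(104021, Add(-12119, -2207)) = Mul(104021, -14326) = -1490204846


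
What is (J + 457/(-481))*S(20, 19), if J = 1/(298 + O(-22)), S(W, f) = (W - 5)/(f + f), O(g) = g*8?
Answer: -829095/2229916 ≈ -0.37181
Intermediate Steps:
O(g) = 8*g
S(W, f) = (-5 + W)/(2*f) (S(W, f) = (-5 + W)/((2*f)) = (-5 + W)*(1/(2*f)) = (-5 + W)/(2*f))
J = 1/122 (J = 1/(298 + 8*(-22)) = 1/(298 - 176) = 1/122 ≈ 0.0081967)
(J + 457/(-481))*S(20, 19) = (1/122 + 457/(-481))*((½)*(-5 + 20)/19) = (1/122 + 457*(-1/481))*((½)*(1/19)*15) = (1/122 - 457/481)*(15/38) = -55273/58682*15/38 = -829095/2229916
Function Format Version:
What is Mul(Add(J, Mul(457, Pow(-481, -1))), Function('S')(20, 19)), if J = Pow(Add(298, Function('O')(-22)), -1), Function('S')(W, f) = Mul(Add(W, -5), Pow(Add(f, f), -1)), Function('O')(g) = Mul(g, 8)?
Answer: Rational(-829095, 2229916) ≈ -0.37181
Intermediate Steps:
Function('O')(g) = Mul(8, g)
Function('S')(W, f) = Mul(Rational(1, 2), Pow(f, -1), Add(-5, W)) (Function('S')(W, f) = Mul(Add(-5, W), Pow(Mul(2, f), -1)) = Mul(Add(-5, W), Mul(Rational(1, 2), Pow(f, -1))) = Mul(Rational(1, 2), Pow(f, -1), Add(-5, W)))
J = Rational(1, 122) (J = Pow(Add(298, Mul(8, -22)), -1) = Pow(Add(298, -176), -1) = Pow(122, -1) = Rational(1, 122) ≈ 0.0081967)
Mul(Add(J, Mul(457, Pow(-481, -1))), Function('S')(20, 19)) = Mul(Add(Rational(1, 122), Mul(457, Pow(-481, -1))), Mul(Rational(1, 2), Pow(19, -1), Add(-5, 20))) = Mul(Add(Rational(1, 122), Mul(457, Rational(-1, 481))), Mul(Rational(1, 2), Rational(1, 19), 15)) = Mul(Add(Rational(1, 122), Rational(-457, 481)), Rational(15, 38)) = Mul(Rational(-55273, 58682), Rational(15, 38)) = Rational(-829095, 2229916)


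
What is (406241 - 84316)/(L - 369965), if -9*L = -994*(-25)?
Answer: -579465/670907 ≈ -0.86370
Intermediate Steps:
L = -24850/9 (L = -(-994)*(-25)/9 = -⅑*24850 = -24850/9 ≈ -2761.1)
(406241 - 84316)/(L - 369965) = (406241 - 84316)/(-24850/9 - 369965) = 321925/(-3354535/9) = 321925*(-9/3354535) = -579465/670907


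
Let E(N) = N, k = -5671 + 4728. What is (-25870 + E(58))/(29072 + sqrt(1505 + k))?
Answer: -13896416/15651493 + 478*sqrt(562)/15651493 ≈ -0.88714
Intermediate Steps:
k = -943
(-25870 + E(58))/(29072 + sqrt(1505 + k)) = (-25870 + 58)/(29072 + sqrt(1505 - 943)) = -25812/(29072 + sqrt(562))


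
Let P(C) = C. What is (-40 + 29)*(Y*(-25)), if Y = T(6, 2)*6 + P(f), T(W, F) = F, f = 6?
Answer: 4950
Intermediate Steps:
Y = 18 (Y = 2*6 + 6 = 12 + 6 = 18)
(-40 + 29)*(Y*(-25)) = (-40 + 29)*(18*(-25)) = -11*(-450) = 4950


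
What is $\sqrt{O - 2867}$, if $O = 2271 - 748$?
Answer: $8 i \sqrt{21} \approx 36.661 i$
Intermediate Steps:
$O = 1523$ ($O = 2271 - 748 = 1523$)
$\sqrt{O - 2867} = \sqrt{1523 - 2867} = \sqrt{-1344} = 8 i \sqrt{21}$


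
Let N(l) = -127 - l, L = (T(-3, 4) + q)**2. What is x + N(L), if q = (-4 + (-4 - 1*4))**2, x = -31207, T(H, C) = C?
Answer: -53238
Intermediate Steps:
q = 144 (q = (-4 + (-4 - 4))**2 = (-4 - 8)**2 = (-12)**2 = 144)
L = 21904 (L = (4 + 144)**2 = 148**2 = 21904)
x + N(L) = -31207 + (-127 - 1*21904) = -31207 + (-127 - 21904) = -31207 - 22031 = -53238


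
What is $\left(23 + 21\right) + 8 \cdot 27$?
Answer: $260$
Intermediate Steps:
$\left(23 + 21\right) + 8 \cdot 27 = 44 + 216 = 260$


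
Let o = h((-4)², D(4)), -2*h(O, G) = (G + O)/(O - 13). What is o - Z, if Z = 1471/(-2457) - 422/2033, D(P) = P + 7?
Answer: -36900935/9990162 ≈ -3.6937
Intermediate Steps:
D(P) = 7 + P
Z = -4027397/4995081 (Z = 1471*(-1/2457) - 422*1/2033 = -1471/2457 - 422/2033 = -4027397/4995081 ≈ -0.80627)
h(O, G) = -(G + O)/(2*(-13 + O)) (h(O, G) = -(G + O)/(2*(O - 13)) = -(G + O)/(2*(-13 + O)))
o = -9/2 (o = (-(7 + 4) - 1*(-4)²)/(2*(-13 + (-4)²)) = (-1*11 - 1*16)/(2*(-13 + 16)) = (½)*(-11 - 16)/3 = (½)*(⅓)*(-27) = -9/2 ≈ -4.5000)
o - Z = -9/2 - 1*(-4027397/4995081) = -9/2 + 4027397/4995081 = -36900935/9990162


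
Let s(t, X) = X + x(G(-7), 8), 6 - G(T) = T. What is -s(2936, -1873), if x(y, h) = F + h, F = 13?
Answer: 1852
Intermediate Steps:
G(T) = 6 - T
x(y, h) = 13 + h
s(t, X) = 21 + X (s(t, X) = X + (13 + 8) = X + 21 = 21 + X)
-s(2936, -1873) = -(21 - 1873) = -1*(-1852) = 1852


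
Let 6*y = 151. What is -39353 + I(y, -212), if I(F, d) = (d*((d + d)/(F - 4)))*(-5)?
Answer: -7694471/127 ≈ -60586.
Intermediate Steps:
y = 151/6 (y = (⅙)*151 = 151/6 ≈ 25.167)
I(F, d) = -10*d²/(-4 + F) (I(F, d) = (d*((2*d)/(-4 + F)))*(-5) = (d*(2*d/(-4 + F)))*(-5) = (2*d²/(-4 + F))*(-5) = -10*d²/(-4 + F))
-39353 + I(y, -212) = -39353 - 10*(-212)²/(-4 + 151/6) = -39353 - 10*44944/127/6 = -39353 - 10*44944*6/127 = -39353 - 2696640/127 = -7694471/127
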